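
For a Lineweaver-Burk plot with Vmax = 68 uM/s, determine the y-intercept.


y-intercept = 1/Vmax
= 1/68
= 0.0147 s/uM

0.0147 s/uM


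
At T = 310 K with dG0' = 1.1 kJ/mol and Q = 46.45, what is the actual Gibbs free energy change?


dG = dG0' + RT * ln(Q) / 1000
dG = 1.1 + 8.314 * 310 * ln(46.45) / 1000
dG = 10.9928 kJ/mol

10.9928 kJ/mol


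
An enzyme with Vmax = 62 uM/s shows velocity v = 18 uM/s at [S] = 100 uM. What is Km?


Km = [S] * (Vmax - v) / v
Km = 100 * (62 - 18) / 18
Km = 244.4444 uM

244.4444 uM


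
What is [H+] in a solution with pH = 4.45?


[H+] = 10^(-pH)
[H+] = 10^(-4.45)
[H+] = 3.548e-05 M

3.548e-05 M


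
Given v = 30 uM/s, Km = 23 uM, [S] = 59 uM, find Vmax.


Vmax = v * (Km + [S]) / [S]
Vmax = 30 * (23 + 59) / 59
Vmax = 41.6949 uM/s

41.6949 uM/s


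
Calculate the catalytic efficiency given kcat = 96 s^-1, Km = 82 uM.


Catalytic efficiency = kcat / Km
= 96 / 82
= 1.1707 uM^-1*s^-1

1.1707 uM^-1*s^-1


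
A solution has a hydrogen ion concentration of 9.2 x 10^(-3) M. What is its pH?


pH = -log10([H+])
pH = -log10(9.2 x 10^(-3))
pH = 2.0362

2.0362


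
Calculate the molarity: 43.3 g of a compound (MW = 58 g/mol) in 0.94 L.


C = (mass / MW) / volume
C = (43.3 / 58) / 0.94
C = 0.7942 M

0.7942 M


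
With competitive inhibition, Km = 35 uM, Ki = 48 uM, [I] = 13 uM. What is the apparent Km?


Km_app = Km * (1 + [I]/Ki)
Km_app = 35 * (1 + 13/48)
Km_app = 44.4792 uM

44.4792 uM


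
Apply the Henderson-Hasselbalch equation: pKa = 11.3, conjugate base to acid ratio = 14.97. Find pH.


pH = pKa + log10([A-]/[HA])
pH = 11.3 + log10(14.97)
pH = 12.4752

12.4752


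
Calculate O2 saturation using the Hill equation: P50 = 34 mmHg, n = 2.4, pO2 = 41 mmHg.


Y = pO2^n / (P50^n + pO2^n)
Y = 41^2.4 / (34^2.4 + 41^2.4)
Y = 61.05%

61.05%


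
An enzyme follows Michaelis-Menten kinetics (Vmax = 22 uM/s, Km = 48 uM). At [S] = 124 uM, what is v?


v = Vmax * [S] / (Km + [S])
v = 22 * 124 / (48 + 124)
v = 15.8605 uM/s

15.8605 uM/s


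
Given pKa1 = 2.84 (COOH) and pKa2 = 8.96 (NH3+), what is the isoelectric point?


pI = (pKa1 + pKa2) / 2
pI = (2.84 + 8.96) / 2
pI = 5.9

5.9


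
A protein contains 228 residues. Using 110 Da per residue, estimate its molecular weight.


MW = n_residues * 110 Da
MW = 228 * 110
MW = 25080 Da

25080 Da


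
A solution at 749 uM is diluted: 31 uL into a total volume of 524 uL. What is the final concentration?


C2 = C1 * V1 / V2
C2 = 749 * 31 / 524
C2 = 44.3111 uM

44.3111 uM


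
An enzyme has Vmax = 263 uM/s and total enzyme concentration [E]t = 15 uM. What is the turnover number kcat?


kcat = Vmax / [E]t
kcat = 263 / 15
kcat = 17.5333 s^-1

17.5333 s^-1


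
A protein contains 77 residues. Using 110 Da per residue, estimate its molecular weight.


MW = n_residues * 110 Da
MW = 77 * 110
MW = 8470 Da

8470 Da


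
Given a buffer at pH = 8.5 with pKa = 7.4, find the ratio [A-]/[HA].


[A-]/[HA] = 10^(pH - pKa)
= 10^(8.5 - 7.4)
= 12.5893

12.5893


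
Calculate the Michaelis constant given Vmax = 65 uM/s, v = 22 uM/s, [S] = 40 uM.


Km = [S] * (Vmax - v) / v
Km = 40 * (65 - 22) / 22
Km = 78.1818 uM

78.1818 uM


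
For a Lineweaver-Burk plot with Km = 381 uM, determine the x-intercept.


x-intercept = -1/Km
= -1/381
= -0.0026 1/uM

-0.0026 1/uM


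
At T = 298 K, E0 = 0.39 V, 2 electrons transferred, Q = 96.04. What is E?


E = E0 - (RT/nF) * ln(Q)
E = 0.39 - (8.314 * 298 / (2 * 96485)) * ln(96.04)
E = 0.3314 V

0.3314 V


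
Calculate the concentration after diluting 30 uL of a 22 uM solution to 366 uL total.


C2 = C1 * V1 / V2
C2 = 22 * 30 / 366
C2 = 1.8033 uM

1.8033 uM


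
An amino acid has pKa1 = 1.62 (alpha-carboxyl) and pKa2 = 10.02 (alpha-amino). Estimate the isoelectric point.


pI = (pKa1 + pKa2) / 2
pI = (1.62 + 10.02) / 2
pI = 5.82

5.82


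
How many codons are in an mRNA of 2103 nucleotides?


codons = nucleotides / 3
codons = 2103 / 3 = 701

701


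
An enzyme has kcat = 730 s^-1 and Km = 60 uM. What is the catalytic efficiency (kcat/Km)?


Catalytic efficiency = kcat / Km
= 730 / 60
= 12.1667 uM^-1*s^-1

12.1667 uM^-1*s^-1


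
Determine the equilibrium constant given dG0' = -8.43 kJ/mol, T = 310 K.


Keq = exp(-dG0 * 1000 / (R * T))
Keq = exp(-(-8.43) * 1000 / (8.314 * 310))
Keq = 26.3328

26.3328


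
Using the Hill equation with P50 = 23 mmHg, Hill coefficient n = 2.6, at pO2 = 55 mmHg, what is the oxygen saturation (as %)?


Y = pO2^n / (P50^n + pO2^n)
Y = 55^2.6 / (23^2.6 + 55^2.6)
Y = 90.61%

90.61%


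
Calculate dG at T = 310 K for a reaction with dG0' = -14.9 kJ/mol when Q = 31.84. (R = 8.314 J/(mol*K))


dG = dG0' + RT * ln(Q) / 1000
dG = -14.9 + 8.314 * 310 * ln(31.84) / 1000
dG = -5.9805 kJ/mol

-5.9805 kJ/mol


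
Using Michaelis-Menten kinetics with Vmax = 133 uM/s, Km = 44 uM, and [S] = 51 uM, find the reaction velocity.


v = Vmax * [S] / (Km + [S])
v = 133 * 51 / (44 + 51)
v = 71.4 uM/s

71.4 uM/s


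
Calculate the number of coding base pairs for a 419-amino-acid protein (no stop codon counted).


Each amino acid = 1 codon = 3 bp
bp = 419 * 3 = 1257 bp

1257 bp


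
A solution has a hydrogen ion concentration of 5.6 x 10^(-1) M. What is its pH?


pH = -log10([H+])
pH = -log10(5.6 x 10^(-1))
pH = 0.2518

0.2518


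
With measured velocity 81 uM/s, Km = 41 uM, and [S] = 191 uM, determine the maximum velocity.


Vmax = v * (Km + [S]) / [S]
Vmax = 81 * (41 + 191) / 191
Vmax = 98.3874 uM/s

98.3874 uM/s


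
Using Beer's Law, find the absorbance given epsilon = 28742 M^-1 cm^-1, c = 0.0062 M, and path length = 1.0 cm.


A = epsilon * c * l
A = 28742 * 0.0062 * 1.0
A = 178.2004

178.2004


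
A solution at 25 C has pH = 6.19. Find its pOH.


pOH = 14 - pH
pOH = 14 - 6.19
pOH = 7.81

7.81


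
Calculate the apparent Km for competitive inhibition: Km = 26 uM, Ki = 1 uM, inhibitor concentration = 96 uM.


Km_app = Km * (1 + [I]/Ki)
Km_app = 26 * (1 + 96/1)
Km_app = 2522.0 uM

2522.0 uM


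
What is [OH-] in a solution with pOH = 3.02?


[OH-] = 10^(-pOH)
[OH-] = 10^(-3.02)
[OH-] = 9.550e-04 M

9.550e-04 M


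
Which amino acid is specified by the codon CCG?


Standard genetic code lookup.
Codon CCG -> Pro

Pro


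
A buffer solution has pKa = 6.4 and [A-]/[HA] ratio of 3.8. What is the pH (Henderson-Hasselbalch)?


pH = pKa + log10([A-]/[HA])
pH = 6.4 + log10(3.8)
pH = 6.9798

6.9798


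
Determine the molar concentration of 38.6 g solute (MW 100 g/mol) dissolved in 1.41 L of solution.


C = (mass / MW) / volume
C = (38.6 / 100) / 1.41
C = 0.2738 M

0.2738 M


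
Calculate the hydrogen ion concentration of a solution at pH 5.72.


[H+] = 10^(-pH)
[H+] = 10^(-5.72)
[H+] = 1.905e-06 M

1.905e-06 M


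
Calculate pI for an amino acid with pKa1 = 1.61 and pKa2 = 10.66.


pI = (pKa1 + pKa2) / 2
pI = (1.61 + 10.66) / 2
pI = 6.135

6.135


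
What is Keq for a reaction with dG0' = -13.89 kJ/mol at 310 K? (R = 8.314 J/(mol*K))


Keq = exp(-dG0 * 1000 / (R * T))
Keq = exp(-(-13.89) * 1000 / (8.314 * 310))
Keq = 219.045

219.045


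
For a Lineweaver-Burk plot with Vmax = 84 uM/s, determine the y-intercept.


y-intercept = 1/Vmax
= 1/84
= 0.0119 s/uM

0.0119 s/uM


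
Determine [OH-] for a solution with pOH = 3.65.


[OH-] = 10^(-pOH)
[OH-] = 10^(-3.65)
[OH-] = 2.239e-04 M

2.239e-04 M


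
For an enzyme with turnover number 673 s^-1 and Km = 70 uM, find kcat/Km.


Catalytic efficiency = kcat / Km
= 673 / 70
= 9.6143 uM^-1*s^-1

9.6143 uM^-1*s^-1


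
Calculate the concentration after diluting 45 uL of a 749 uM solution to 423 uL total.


C2 = C1 * V1 / V2
C2 = 749 * 45 / 423
C2 = 79.6809 uM

79.6809 uM


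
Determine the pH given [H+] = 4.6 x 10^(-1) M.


pH = -log10([H+])
pH = -log10(4.6 x 10^(-1))
pH = 0.3372

0.3372


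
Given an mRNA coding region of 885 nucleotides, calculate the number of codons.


codons = nucleotides / 3
codons = 885 / 3 = 295

295


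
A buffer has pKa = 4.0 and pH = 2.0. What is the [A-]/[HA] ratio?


[A-]/[HA] = 10^(pH - pKa)
= 10^(2.0 - 4.0)
= 0.01

0.01


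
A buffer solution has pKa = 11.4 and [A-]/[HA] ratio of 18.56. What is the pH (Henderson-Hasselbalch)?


pH = pKa + log10([A-]/[HA])
pH = 11.4 + log10(18.56)
pH = 12.6686

12.6686


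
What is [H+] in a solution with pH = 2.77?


[H+] = 10^(-pH)
[H+] = 10^(-2.77)
[H+] = 0.0017 M

0.0017 M


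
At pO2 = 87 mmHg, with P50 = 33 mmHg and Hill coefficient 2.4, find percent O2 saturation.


Y = pO2^n / (P50^n + pO2^n)
Y = 87^2.4 / (33^2.4 + 87^2.4)
Y = 91.11%

91.11%


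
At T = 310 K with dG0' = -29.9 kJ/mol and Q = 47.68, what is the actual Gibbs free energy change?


dG = dG0' + RT * ln(Q) / 1000
dG = -29.9 + 8.314 * 310 * ln(47.68) / 1000
dG = -19.9398 kJ/mol

-19.9398 kJ/mol


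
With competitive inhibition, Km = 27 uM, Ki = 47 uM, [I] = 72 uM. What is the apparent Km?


Km_app = Km * (1 + [I]/Ki)
Km_app = 27 * (1 + 72/47)
Km_app = 68.3617 uM

68.3617 uM


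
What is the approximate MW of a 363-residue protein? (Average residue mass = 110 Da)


MW = n_residues * 110 Da
MW = 363 * 110
MW = 39930 Da

39930 Da


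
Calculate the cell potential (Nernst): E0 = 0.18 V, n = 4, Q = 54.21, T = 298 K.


E = E0 - (RT/nF) * ln(Q)
E = 0.18 - (8.314 * 298 / (4 * 96485)) * ln(54.21)
E = 0.1544 V

0.1544 V


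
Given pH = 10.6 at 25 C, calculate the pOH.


pOH = 14 - pH
pOH = 14 - 10.6
pOH = 3.4

3.4


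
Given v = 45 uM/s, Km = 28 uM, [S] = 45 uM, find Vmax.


Vmax = v * (Km + [S]) / [S]
Vmax = 45 * (28 + 45) / 45
Vmax = 73.0 uM/s

73.0 uM/s


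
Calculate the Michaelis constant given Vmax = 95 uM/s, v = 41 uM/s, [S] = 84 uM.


Km = [S] * (Vmax - v) / v
Km = 84 * (95 - 41) / 41
Km = 110.6341 uM

110.6341 uM


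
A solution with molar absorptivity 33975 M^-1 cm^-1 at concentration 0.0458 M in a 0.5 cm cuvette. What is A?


A = epsilon * c * l
A = 33975 * 0.0458 * 0.5
A = 778.0275

778.0275


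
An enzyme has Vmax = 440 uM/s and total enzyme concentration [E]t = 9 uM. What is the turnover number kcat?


kcat = Vmax / [E]t
kcat = 440 / 9
kcat = 48.8889 s^-1

48.8889 s^-1


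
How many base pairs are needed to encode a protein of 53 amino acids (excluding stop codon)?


Each amino acid = 1 codon = 3 bp
bp = 53 * 3 = 159 bp

159 bp


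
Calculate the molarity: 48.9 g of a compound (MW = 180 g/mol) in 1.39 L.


C = (mass / MW) / volume
C = (48.9 / 180) / 1.39
C = 0.1954 M

0.1954 M


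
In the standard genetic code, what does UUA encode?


Standard genetic code lookup.
Codon UUA -> Leu

Leu


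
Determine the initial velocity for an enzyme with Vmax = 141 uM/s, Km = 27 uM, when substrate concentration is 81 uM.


v = Vmax * [S] / (Km + [S])
v = 141 * 81 / (27 + 81)
v = 105.75 uM/s

105.75 uM/s


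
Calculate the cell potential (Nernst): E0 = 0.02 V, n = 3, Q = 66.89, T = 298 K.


E = E0 - (RT/nF) * ln(Q)
E = 0.02 - (8.314 * 298 / (3 * 96485)) * ln(66.89)
E = -0.016 V

-0.016 V


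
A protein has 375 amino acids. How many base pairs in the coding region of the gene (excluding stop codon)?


Each amino acid = 1 codon = 3 bp
bp = 375 * 3 = 1125 bp

1125 bp


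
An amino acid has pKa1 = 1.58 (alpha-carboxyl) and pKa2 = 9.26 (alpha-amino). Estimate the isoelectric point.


pI = (pKa1 + pKa2) / 2
pI = (1.58 + 9.26) / 2
pI = 5.42

5.42


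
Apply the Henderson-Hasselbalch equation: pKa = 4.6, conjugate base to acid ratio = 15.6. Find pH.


pH = pKa + log10([A-]/[HA])
pH = 4.6 + log10(15.6)
pH = 5.7931

5.7931


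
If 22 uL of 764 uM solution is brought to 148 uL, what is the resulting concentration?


C2 = C1 * V1 / V2
C2 = 764 * 22 / 148
C2 = 113.5676 uM

113.5676 uM


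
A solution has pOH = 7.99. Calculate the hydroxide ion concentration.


[OH-] = 10^(-pOH)
[OH-] = 10^(-7.99)
[OH-] = 1.023e-08 M

1.023e-08 M


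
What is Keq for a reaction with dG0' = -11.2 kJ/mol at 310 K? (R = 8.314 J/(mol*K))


Keq = exp(-dG0 * 1000 / (R * T))
Keq = exp(-(-11.2) * 1000 / (8.314 * 310))
Keq = 77.1357

77.1357


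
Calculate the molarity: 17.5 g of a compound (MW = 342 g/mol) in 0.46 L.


C = (mass / MW) / volume
C = (17.5 / 342) / 0.46
C = 0.1112 M

0.1112 M


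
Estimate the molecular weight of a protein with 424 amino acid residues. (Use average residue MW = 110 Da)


MW = n_residues * 110 Da
MW = 424 * 110
MW = 46640 Da

46640 Da


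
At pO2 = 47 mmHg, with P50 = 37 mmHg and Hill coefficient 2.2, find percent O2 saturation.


Y = pO2^n / (P50^n + pO2^n)
Y = 47^2.2 / (37^2.2 + 47^2.2)
Y = 62.86%

62.86%


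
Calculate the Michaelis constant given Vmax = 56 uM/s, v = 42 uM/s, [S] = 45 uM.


Km = [S] * (Vmax - v) / v
Km = 45 * (56 - 42) / 42
Km = 15.0 uM

15.0 uM


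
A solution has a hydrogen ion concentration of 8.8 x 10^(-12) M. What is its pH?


pH = -log10([H+])
pH = -log10(8.8 x 10^(-12))
pH = 11.0555

11.0555


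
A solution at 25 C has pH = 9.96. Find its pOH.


pOH = 14 - pH
pOH = 14 - 9.96
pOH = 4.04

4.04


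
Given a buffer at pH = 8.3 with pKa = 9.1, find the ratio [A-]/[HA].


[A-]/[HA] = 10^(pH - pKa)
= 10^(8.3 - 9.1)
= 0.1585

0.1585


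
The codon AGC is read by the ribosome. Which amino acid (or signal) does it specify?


Standard genetic code lookup.
Codon AGC -> Ser

Ser


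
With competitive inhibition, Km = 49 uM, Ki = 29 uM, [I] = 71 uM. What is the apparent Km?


Km_app = Km * (1 + [I]/Ki)
Km_app = 49 * (1 + 71/29)
Km_app = 168.9655 uM

168.9655 uM


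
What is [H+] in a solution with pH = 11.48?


[H+] = 10^(-pH)
[H+] = 10^(-11.48)
[H+] = 3.311e-12 M

3.311e-12 M


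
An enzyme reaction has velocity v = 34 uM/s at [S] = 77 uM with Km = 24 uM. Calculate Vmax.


Vmax = v * (Km + [S]) / [S]
Vmax = 34 * (24 + 77) / 77
Vmax = 44.5974 uM/s

44.5974 uM/s


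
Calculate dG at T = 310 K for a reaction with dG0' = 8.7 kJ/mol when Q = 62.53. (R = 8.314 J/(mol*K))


dG = dG0' + RT * ln(Q) / 1000
dG = 8.7 + 8.314 * 310 * ln(62.53) / 1000
dG = 19.359 kJ/mol

19.359 kJ/mol


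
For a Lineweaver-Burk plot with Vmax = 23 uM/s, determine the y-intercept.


y-intercept = 1/Vmax
= 1/23
= 0.0435 s/uM

0.0435 s/uM


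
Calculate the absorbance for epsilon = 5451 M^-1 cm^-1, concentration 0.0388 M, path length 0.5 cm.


A = epsilon * c * l
A = 5451 * 0.0388 * 0.5
A = 105.7494

105.7494


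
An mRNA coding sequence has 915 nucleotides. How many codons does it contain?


codons = nucleotides / 3
codons = 915 / 3 = 305

305


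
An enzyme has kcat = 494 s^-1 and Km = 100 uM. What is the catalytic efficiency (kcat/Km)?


Catalytic efficiency = kcat / Km
= 494 / 100
= 4.94 uM^-1*s^-1

4.94 uM^-1*s^-1


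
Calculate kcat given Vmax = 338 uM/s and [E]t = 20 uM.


kcat = Vmax / [E]t
kcat = 338 / 20
kcat = 16.9 s^-1

16.9 s^-1


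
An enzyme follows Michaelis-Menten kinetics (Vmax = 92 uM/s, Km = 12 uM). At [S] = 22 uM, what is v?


v = Vmax * [S] / (Km + [S])
v = 92 * 22 / (12 + 22)
v = 59.5294 uM/s

59.5294 uM/s


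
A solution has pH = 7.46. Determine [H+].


[H+] = 10^(-pH)
[H+] = 10^(-7.46)
[H+] = 3.467e-08 M

3.467e-08 M


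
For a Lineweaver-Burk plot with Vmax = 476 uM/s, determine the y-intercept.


y-intercept = 1/Vmax
= 1/476
= 0.0021 s/uM

0.0021 s/uM


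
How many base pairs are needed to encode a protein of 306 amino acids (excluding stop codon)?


Each amino acid = 1 codon = 3 bp
bp = 306 * 3 = 918 bp

918 bp


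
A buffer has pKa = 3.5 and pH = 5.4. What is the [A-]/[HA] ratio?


[A-]/[HA] = 10^(pH - pKa)
= 10^(5.4 - 3.5)
= 79.4328

79.4328


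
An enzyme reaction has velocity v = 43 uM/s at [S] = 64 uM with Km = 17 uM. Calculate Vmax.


Vmax = v * (Km + [S]) / [S]
Vmax = 43 * (17 + 64) / 64
Vmax = 54.4219 uM/s

54.4219 uM/s


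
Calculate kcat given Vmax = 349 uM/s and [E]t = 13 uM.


kcat = Vmax / [E]t
kcat = 349 / 13
kcat = 26.8462 s^-1

26.8462 s^-1


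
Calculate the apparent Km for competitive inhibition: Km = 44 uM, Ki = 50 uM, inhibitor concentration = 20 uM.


Km_app = Km * (1 + [I]/Ki)
Km_app = 44 * (1 + 20/50)
Km_app = 61.6 uM

61.6 uM


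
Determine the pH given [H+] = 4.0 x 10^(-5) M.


pH = -log10([H+])
pH = -log10(4.0 x 10^(-5))
pH = 4.3979

4.3979


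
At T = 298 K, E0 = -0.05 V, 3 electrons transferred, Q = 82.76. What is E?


E = E0 - (RT/nF) * ln(Q)
E = -0.05 - (8.314 * 298 / (3 * 96485)) * ln(82.76)
E = -0.0878 V

-0.0878 V


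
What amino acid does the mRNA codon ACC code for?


Standard genetic code lookup.
Codon ACC -> Thr

Thr


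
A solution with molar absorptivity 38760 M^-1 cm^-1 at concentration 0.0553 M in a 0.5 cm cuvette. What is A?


A = epsilon * c * l
A = 38760 * 0.0553 * 0.5
A = 1071.714

1071.714


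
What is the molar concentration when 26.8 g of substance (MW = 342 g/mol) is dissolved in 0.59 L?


C = (mass / MW) / volume
C = (26.8 / 342) / 0.59
C = 0.1328 M

0.1328 M


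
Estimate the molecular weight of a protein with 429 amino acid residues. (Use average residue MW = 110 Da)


MW = n_residues * 110 Da
MW = 429 * 110
MW = 47190 Da

47190 Da


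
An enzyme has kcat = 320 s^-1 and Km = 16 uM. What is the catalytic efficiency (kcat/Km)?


Catalytic efficiency = kcat / Km
= 320 / 16
= 20.0 uM^-1*s^-1

20.0 uM^-1*s^-1


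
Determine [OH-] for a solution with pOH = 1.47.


[OH-] = 10^(-pOH)
[OH-] = 10^(-1.47)
[OH-] = 0.0339 M

0.0339 M


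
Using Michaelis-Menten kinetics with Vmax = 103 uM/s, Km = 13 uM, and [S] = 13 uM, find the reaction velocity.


v = Vmax * [S] / (Km + [S])
v = 103 * 13 / (13 + 13)
v = 51.5 uM/s

51.5 uM/s


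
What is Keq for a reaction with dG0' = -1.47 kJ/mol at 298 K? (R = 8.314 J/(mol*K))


Keq = exp(-dG0 * 1000 / (R * T))
Keq = exp(-(-1.47) * 1000 / (8.314 * 298))
Keq = 1.81

1.81


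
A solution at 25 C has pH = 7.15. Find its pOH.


pOH = 14 - pH
pOH = 14 - 7.15
pOH = 6.85

6.85


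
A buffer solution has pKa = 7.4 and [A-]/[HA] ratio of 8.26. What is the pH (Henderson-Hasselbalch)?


pH = pKa + log10([A-]/[HA])
pH = 7.4 + log10(8.26)
pH = 8.317

8.317


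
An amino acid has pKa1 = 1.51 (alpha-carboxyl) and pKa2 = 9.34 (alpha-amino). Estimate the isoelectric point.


pI = (pKa1 + pKa2) / 2
pI = (1.51 + 9.34) / 2
pI = 5.425

5.425


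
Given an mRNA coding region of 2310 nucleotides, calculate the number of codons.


codons = nucleotides / 3
codons = 2310 / 3 = 770

770


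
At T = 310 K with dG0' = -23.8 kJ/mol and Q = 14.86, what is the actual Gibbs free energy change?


dG = dG0' + RT * ln(Q) / 1000
dG = -23.8 + 8.314 * 310 * ln(14.86) / 1000
dG = -16.8446 kJ/mol

-16.8446 kJ/mol


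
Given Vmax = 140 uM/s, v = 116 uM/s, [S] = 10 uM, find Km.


Km = [S] * (Vmax - v) / v
Km = 10 * (140 - 116) / 116
Km = 2.069 uM

2.069 uM


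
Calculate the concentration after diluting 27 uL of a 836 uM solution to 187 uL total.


C2 = C1 * V1 / V2
C2 = 836 * 27 / 187
C2 = 120.7059 uM

120.7059 uM


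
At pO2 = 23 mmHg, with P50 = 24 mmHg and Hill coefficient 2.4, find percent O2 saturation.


Y = pO2^n / (P50^n + pO2^n)
Y = 23^2.4 / (24^2.4 + 23^2.4)
Y = 47.45%

47.45%


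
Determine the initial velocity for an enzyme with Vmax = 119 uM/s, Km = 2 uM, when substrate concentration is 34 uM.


v = Vmax * [S] / (Km + [S])
v = 119 * 34 / (2 + 34)
v = 112.3889 uM/s

112.3889 uM/s


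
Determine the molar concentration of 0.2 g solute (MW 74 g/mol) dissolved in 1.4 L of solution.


C = (mass / MW) / volume
C = (0.2 / 74) / 1.4
C = 0.0019 M

0.0019 M


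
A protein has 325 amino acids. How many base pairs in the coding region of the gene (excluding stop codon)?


Each amino acid = 1 codon = 3 bp
bp = 325 * 3 = 975 bp

975 bp


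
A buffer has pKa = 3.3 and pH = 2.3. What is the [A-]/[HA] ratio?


[A-]/[HA] = 10^(pH - pKa)
= 10^(2.3 - 3.3)
= 0.1

0.1


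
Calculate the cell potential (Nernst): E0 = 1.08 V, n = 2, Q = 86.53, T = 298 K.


E = E0 - (RT/nF) * ln(Q)
E = 1.08 - (8.314 * 298 / (2 * 96485)) * ln(86.53)
E = 1.0227 V

1.0227 V


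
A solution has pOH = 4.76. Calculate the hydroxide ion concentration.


[OH-] = 10^(-pOH)
[OH-] = 10^(-4.76)
[OH-] = 1.738e-05 M

1.738e-05 M


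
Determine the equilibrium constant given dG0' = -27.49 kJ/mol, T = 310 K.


Keq = exp(-dG0 * 1000 / (R * T))
Keq = exp(-(-27.49) * 1000 / (8.314 * 310))
Keq = 42874.6287

42874.6287


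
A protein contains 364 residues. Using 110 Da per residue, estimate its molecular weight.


MW = n_residues * 110 Da
MW = 364 * 110
MW = 40040 Da

40040 Da


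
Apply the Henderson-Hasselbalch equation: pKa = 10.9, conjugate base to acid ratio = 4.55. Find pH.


pH = pKa + log10([A-]/[HA])
pH = 10.9 + log10(4.55)
pH = 11.558

11.558


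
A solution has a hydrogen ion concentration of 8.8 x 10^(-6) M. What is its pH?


pH = -log10([H+])
pH = -log10(8.8 x 10^(-6))
pH = 5.0555

5.0555


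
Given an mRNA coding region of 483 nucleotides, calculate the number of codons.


codons = nucleotides / 3
codons = 483 / 3 = 161

161


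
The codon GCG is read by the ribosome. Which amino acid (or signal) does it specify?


Standard genetic code lookup.
Codon GCG -> Ala

Ala


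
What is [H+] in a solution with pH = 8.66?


[H+] = 10^(-pH)
[H+] = 10^(-8.66)
[H+] = 2.188e-09 M

2.188e-09 M


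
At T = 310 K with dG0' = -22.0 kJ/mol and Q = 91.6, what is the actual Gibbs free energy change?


dG = dG0' + RT * ln(Q) / 1000
dG = -22.0 + 8.314 * 310 * ln(91.6) / 1000
dG = -10.357 kJ/mol

-10.357 kJ/mol


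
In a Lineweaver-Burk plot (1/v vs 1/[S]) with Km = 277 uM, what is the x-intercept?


x-intercept = -1/Km
= -1/277
= -0.0036 1/uM

-0.0036 1/uM


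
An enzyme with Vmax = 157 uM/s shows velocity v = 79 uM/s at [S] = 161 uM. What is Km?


Km = [S] * (Vmax - v) / v
Km = 161 * (157 - 79) / 79
Km = 158.962 uM

158.962 uM


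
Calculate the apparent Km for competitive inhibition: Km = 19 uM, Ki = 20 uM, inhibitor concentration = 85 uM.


Km_app = Km * (1 + [I]/Ki)
Km_app = 19 * (1 + 85/20)
Km_app = 99.75 uM

99.75 uM


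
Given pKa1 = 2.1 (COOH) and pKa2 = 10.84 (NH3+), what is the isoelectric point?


pI = (pKa1 + pKa2) / 2
pI = (2.1 + 10.84) / 2
pI = 6.47

6.47


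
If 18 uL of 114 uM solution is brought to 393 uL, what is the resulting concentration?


C2 = C1 * V1 / V2
C2 = 114 * 18 / 393
C2 = 5.2214 uM

5.2214 uM


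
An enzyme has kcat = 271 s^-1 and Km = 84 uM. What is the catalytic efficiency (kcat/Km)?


Catalytic efficiency = kcat / Km
= 271 / 84
= 3.2262 uM^-1*s^-1

3.2262 uM^-1*s^-1


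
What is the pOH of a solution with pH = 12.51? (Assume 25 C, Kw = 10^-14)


pOH = 14 - pH
pOH = 14 - 12.51
pOH = 1.49

1.49


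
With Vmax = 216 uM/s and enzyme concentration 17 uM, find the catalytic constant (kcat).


kcat = Vmax / [E]t
kcat = 216 / 17
kcat = 12.7059 s^-1

12.7059 s^-1


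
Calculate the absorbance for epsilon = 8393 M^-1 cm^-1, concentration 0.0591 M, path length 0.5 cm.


A = epsilon * c * l
A = 8393 * 0.0591 * 0.5
A = 248.0131

248.0131


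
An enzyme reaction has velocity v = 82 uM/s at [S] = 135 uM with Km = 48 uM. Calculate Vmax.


Vmax = v * (Km + [S]) / [S]
Vmax = 82 * (48 + 135) / 135
Vmax = 111.1556 uM/s

111.1556 uM/s


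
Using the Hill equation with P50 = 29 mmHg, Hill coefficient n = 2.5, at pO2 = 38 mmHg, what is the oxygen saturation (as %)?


Y = pO2^n / (P50^n + pO2^n)
Y = 38^2.5 / (29^2.5 + 38^2.5)
Y = 66.28%

66.28%


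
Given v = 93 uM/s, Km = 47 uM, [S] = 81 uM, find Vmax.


Vmax = v * (Km + [S]) / [S]
Vmax = 93 * (47 + 81) / 81
Vmax = 146.963 uM/s

146.963 uM/s


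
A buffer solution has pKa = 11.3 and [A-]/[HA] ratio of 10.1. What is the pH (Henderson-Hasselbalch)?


pH = pKa + log10([A-]/[HA])
pH = 11.3 + log10(10.1)
pH = 12.3043

12.3043


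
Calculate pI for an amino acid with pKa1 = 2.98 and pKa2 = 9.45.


pI = (pKa1 + pKa2) / 2
pI = (2.98 + 9.45) / 2
pI = 6.215

6.215


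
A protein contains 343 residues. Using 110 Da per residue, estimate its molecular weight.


MW = n_residues * 110 Da
MW = 343 * 110
MW = 37730 Da

37730 Da


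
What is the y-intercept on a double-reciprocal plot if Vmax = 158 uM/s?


y-intercept = 1/Vmax
= 1/158
= 0.0063 s/uM

0.0063 s/uM


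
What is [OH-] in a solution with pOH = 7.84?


[OH-] = 10^(-pOH)
[OH-] = 10^(-7.84)
[OH-] = 1.445e-08 M

1.445e-08 M


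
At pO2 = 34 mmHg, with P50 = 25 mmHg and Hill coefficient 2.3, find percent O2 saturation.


Y = pO2^n / (P50^n + pO2^n)
Y = 34^2.3 / (25^2.3 + 34^2.3)
Y = 66.98%

66.98%


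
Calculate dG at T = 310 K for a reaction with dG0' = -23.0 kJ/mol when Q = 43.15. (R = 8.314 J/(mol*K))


dG = dG0' + RT * ln(Q) / 1000
dG = -23.0 + 8.314 * 310 * ln(43.15) / 1000
dG = -13.2971 kJ/mol

-13.2971 kJ/mol


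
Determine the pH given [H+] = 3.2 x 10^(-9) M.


pH = -log10([H+])
pH = -log10(3.2 x 10^(-9))
pH = 8.4949

8.4949


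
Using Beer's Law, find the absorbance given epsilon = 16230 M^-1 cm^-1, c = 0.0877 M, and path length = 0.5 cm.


A = epsilon * c * l
A = 16230 * 0.0877 * 0.5
A = 711.6855

711.6855


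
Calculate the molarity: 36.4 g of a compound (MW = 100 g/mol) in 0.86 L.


C = (mass / MW) / volume
C = (36.4 / 100) / 0.86
C = 0.4233 M

0.4233 M


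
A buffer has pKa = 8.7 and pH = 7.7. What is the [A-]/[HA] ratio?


[A-]/[HA] = 10^(pH - pKa)
= 10^(7.7 - 8.7)
= 0.1

0.1


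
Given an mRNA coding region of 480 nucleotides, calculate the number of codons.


codons = nucleotides / 3
codons = 480 / 3 = 160

160


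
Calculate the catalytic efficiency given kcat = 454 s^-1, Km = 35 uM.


Catalytic efficiency = kcat / Km
= 454 / 35
= 12.9714 uM^-1*s^-1

12.9714 uM^-1*s^-1


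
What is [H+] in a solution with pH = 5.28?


[H+] = 10^(-pH)
[H+] = 10^(-5.28)
[H+] = 5.248e-06 M

5.248e-06 M


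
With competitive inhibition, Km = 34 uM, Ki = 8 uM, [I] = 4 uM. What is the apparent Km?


Km_app = Km * (1 + [I]/Ki)
Km_app = 34 * (1 + 4/8)
Km_app = 51.0 uM

51.0 uM


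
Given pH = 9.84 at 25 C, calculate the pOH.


pOH = 14 - pH
pOH = 14 - 9.84
pOH = 4.16

4.16


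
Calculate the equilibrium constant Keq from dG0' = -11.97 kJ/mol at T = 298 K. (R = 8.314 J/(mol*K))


Keq = exp(-dG0 * 1000 / (R * T))
Keq = exp(-(-11.97) * 1000 / (8.314 * 298))
Keq = 125.3792

125.3792


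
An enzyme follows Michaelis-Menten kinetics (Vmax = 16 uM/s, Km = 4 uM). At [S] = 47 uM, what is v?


v = Vmax * [S] / (Km + [S])
v = 16 * 47 / (4 + 47)
v = 14.7451 uM/s

14.7451 uM/s


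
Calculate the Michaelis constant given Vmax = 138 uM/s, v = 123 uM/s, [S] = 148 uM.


Km = [S] * (Vmax - v) / v
Km = 148 * (138 - 123) / 123
Km = 18.0488 uM

18.0488 uM


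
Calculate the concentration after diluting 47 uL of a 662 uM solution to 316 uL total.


C2 = C1 * V1 / V2
C2 = 662 * 47 / 316
C2 = 98.462 uM

98.462 uM


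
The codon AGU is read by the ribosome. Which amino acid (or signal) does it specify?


Standard genetic code lookup.
Codon AGU -> Ser

Ser


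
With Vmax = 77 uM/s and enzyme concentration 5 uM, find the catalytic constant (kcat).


kcat = Vmax / [E]t
kcat = 77 / 5
kcat = 15.4 s^-1

15.4 s^-1


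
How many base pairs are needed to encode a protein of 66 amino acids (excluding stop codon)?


Each amino acid = 1 codon = 3 bp
bp = 66 * 3 = 198 bp

198 bp


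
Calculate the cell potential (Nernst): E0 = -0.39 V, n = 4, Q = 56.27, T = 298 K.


E = E0 - (RT/nF) * ln(Q)
E = -0.39 - (8.314 * 298 / (4 * 96485)) * ln(56.27)
E = -0.4159 V

-0.4159 V


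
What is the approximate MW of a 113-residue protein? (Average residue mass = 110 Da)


MW = n_residues * 110 Da
MW = 113 * 110
MW = 12430 Da

12430 Da


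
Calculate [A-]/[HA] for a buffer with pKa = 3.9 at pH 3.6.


[A-]/[HA] = 10^(pH - pKa)
= 10^(3.6 - 3.9)
= 0.5012

0.5012


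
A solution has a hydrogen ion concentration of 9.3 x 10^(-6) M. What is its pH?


pH = -log10([H+])
pH = -log10(9.3 x 10^(-6))
pH = 5.0315

5.0315


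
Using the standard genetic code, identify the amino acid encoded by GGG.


Standard genetic code lookup.
Codon GGG -> Gly

Gly


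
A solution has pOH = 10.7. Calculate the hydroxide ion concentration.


[OH-] = 10^(-pOH)
[OH-] = 10^(-10.7)
[OH-] = 1.995e-11 M

1.995e-11 M


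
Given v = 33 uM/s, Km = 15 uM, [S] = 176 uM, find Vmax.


Vmax = v * (Km + [S]) / [S]
Vmax = 33 * (15 + 176) / 176
Vmax = 35.8125 uM/s

35.8125 uM/s


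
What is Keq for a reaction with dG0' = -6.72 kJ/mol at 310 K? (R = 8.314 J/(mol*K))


Keq = exp(-dG0 * 1000 / (R * T))
Keq = exp(-(-6.72) * 1000 / (8.314 * 310))
Keq = 13.5629

13.5629


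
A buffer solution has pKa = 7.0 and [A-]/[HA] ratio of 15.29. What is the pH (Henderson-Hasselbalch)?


pH = pKa + log10([A-]/[HA])
pH = 7.0 + log10(15.29)
pH = 8.1844

8.1844


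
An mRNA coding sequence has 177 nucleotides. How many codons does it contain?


codons = nucleotides / 3
codons = 177 / 3 = 59

59


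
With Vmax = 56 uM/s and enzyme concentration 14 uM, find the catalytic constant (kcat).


kcat = Vmax / [E]t
kcat = 56 / 14
kcat = 4.0 s^-1

4.0 s^-1


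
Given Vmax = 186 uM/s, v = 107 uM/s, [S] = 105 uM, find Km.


Km = [S] * (Vmax - v) / v
Km = 105 * (186 - 107) / 107
Km = 77.5234 uM

77.5234 uM


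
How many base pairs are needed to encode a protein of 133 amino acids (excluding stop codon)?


Each amino acid = 1 codon = 3 bp
bp = 133 * 3 = 399 bp

399 bp


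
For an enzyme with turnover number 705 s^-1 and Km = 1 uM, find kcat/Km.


Catalytic efficiency = kcat / Km
= 705 / 1
= 705.0 uM^-1*s^-1

705.0 uM^-1*s^-1


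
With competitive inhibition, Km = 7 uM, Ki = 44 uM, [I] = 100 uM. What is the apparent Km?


Km_app = Km * (1 + [I]/Ki)
Km_app = 7 * (1 + 100/44)
Km_app = 22.9091 uM

22.9091 uM


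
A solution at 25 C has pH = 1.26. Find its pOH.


pOH = 14 - pH
pOH = 14 - 1.26
pOH = 12.74

12.74


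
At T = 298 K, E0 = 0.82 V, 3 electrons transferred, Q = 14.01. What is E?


E = E0 - (RT/nF) * ln(Q)
E = 0.82 - (8.314 * 298 / (3 * 96485)) * ln(14.01)
E = 0.7974 V

0.7974 V


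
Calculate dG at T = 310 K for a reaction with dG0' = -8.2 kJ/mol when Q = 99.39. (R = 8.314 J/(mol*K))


dG = dG0' + RT * ln(Q) / 1000
dG = -8.2 + 8.314 * 310 * ln(99.39) / 1000
dG = 3.6533 kJ/mol

3.6533 kJ/mol


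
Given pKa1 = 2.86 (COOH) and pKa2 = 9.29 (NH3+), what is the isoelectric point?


pI = (pKa1 + pKa2) / 2
pI = (2.86 + 9.29) / 2
pI = 6.075

6.075


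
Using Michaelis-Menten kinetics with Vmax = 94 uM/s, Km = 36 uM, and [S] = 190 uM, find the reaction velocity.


v = Vmax * [S] / (Km + [S])
v = 94 * 190 / (36 + 190)
v = 79.0265 uM/s

79.0265 uM/s


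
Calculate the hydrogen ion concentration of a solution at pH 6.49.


[H+] = 10^(-pH)
[H+] = 10^(-6.49)
[H+] = 3.236e-07 M

3.236e-07 M


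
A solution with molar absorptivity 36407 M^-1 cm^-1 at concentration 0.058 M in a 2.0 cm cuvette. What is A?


A = epsilon * c * l
A = 36407 * 0.058 * 2.0
A = 4223.212

4223.212


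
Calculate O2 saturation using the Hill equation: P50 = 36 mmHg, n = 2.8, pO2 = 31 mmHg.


Y = pO2^n / (P50^n + pO2^n)
Y = 31^2.8 / (36^2.8 + 31^2.8)
Y = 39.68%

39.68%


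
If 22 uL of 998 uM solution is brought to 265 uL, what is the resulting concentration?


C2 = C1 * V1 / V2
C2 = 998 * 22 / 265
C2 = 82.8528 uM

82.8528 uM


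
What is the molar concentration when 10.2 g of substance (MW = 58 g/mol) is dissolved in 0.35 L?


C = (mass / MW) / volume
C = (10.2 / 58) / 0.35
C = 0.5025 M

0.5025 M


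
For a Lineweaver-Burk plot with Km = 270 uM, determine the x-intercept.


x-intercept = -1/Km
= -1/270
= -0.0037 1/uM

-0.0037 1/uM


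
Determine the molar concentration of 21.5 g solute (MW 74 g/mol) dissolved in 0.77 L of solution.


C = (mass / MW) / volume
C = (21.5 / 74) / 0.77
C = 0.3773 M

0.3773 M


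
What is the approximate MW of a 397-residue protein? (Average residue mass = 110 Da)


MW = n_residues * 110 Da
MW = 397 * 110
MW = 43670 Da

43670 Da


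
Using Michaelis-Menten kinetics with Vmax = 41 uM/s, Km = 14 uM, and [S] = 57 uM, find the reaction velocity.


v = Vmax * [S] / (Km + [S])
v = 41 * 57 / (14 + 57)
v = 32.9155 uM/s

32.9155 uM/s


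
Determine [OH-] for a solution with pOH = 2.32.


[OH-] = 10^(-pOH)
[OH-] = 10^(-2.32)
[OH-] = 0.0048 M

0.0048 M


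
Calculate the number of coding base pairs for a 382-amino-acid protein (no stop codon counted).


Each amino acid = 1 codon = 3 bp
bp = 382 * 3 = 1146 bp

1146 bp


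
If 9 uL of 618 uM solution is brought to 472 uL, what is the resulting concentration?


C2 = C1 * V1 / V2
C2 = 618 * 9 / 472
C2 = 11.7839 uM

11.7839 uM


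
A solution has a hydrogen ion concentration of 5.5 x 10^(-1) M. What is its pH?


pH = -log10([H+])
pH = -log10(5.5 x 10^(-1))
pH = 0.2596

0.2596


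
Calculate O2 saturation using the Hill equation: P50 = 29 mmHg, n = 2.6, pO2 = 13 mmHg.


Y = pO2^n / (P50^n + pO2^n)
Y = 13^2.6 / (29^2.6 + 13^2.6)
Y = 11.05%

11.05%


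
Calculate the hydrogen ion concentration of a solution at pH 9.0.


[H+] = 10^(-pH)
[H+] = 10^(-9.0)
[H+] = 1.000e-09 M

1.000e-09 M


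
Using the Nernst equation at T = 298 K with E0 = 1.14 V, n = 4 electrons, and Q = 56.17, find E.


E = E0 - (RT/nF) * ln(Q)
E = 1.14 - (8.314 * 298 / (4 * 96485)) * ln(56.17)
E = 1.1141 V

1.1141 V


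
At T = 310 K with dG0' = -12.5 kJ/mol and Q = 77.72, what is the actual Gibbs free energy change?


dG = dG0' + RT * ln(Q) / 1000
dG = -12.5 + 8.314 * 310 * ln(77.72) / 1000
dG = -1.2805 kJ/mol

-1.2805 kJ/mol


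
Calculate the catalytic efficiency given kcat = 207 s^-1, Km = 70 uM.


Catalytic efficiency = kcat / Km
= 207 / 70
= 2.9571 uM^-1*s^-1

2.9571 uM^-1*s^-1


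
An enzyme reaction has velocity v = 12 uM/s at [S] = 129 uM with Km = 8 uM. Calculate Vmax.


Vmax = v * (Km + [S]) / [S]
Vmax = 12 * (8 + 129) / 129
Vmax = 12.7442 uM/s

12.7442 uM/s


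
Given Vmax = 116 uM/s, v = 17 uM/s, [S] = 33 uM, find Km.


Km = [S] * (Vmax - v) / v
Km = 33 * (116 - 17) / 17
Km = 192.1765 uM

192.1765 uM


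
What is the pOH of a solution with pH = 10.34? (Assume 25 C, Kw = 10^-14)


pOH = 14 - pH
pOH = 14 - 10.34
pOH = 3.66

3.66


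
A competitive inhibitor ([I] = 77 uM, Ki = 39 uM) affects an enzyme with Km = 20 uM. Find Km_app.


Km_app = Km * (1 + [I]/Ki)
Km_app = 20 * (1 + 77/39)
Km_app = 59.4872 uM

59.4872 uM


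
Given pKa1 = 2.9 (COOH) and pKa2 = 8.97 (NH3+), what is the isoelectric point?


pI = (pKa1 + pKa2) / 2
pI = (2.9 + 8.97) / 2
pI = 5.935

5.935


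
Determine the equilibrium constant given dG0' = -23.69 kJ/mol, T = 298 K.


Keq = exp(-dG0 * 1000 / (R * T))
Keq = exp(-(-23.69) * 1000 / (8.314 * 298))
Keq = 14211.1287

14211.1287


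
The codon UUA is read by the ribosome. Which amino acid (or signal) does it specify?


Standard genetic code lookup.
Codon UUA -> Leu

Leu


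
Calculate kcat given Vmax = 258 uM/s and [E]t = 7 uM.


kcat = Vmax / [E]t
kcat = 258 / 7
kcat = 36.8571 s^-1

36.8571 s^-1


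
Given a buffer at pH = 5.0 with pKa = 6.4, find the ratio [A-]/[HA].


[A-]/[HA] = 10^(pH - pKa)
= 10^(5.0 - 6.4)
= 0.0398

0.0398


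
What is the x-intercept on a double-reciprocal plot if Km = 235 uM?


x-intercept = -1/Km
= -1/235
= -0.0043 1/uM

-0.0043 1/uM


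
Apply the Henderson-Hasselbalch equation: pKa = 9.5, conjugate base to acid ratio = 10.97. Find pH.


pH = pKa + log10([A-]/[HA])
pH = 9.5 + log10(10.97)
pH = 10.5402

10.5402


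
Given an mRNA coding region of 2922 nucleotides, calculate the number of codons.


codons = nucleotides / 3
codons = 2922 / 3 = 974

974


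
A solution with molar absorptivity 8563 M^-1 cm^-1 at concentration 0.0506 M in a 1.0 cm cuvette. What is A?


A = epsilon * c * l
A = 8563 * 0.0506 * 1.0
A = 433.2878

433.2878


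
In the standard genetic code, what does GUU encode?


Standard genetic code lookup.
Codon GUU -> Val

Val


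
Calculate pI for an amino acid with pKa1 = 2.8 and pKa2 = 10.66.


pI = (pKa1 + pKa2) / 2
pI = (2.8 + 10.66) / 2
pI = 6.73

6.73


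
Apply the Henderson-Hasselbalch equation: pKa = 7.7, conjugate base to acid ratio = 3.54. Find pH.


pH = pKa + log10([A-]/[HA])
pH = 7.7 + log10(3.54)
pH = 8.249

8.249


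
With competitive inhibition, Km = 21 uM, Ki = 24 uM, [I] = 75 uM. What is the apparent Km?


Km_app = Km * (1 + [I]/Ki)
Km_app = 21 * (1 + 75/24)
Km_app = 86.625 uM

86.625 uM


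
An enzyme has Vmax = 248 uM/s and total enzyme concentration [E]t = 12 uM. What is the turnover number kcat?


kcat = Vmax / [E]t
kcat = 248 / 12
kcat = 20.6667 s^-1

20.6667 s^-1


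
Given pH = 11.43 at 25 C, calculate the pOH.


pOH = 14 - pH
pOH = 14 - 11.43
pOH = 2.57

2.57


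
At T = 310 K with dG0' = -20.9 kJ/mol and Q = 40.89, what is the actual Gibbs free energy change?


dG = dG0' + RT * ln(Q) / 1000
dG = -20.9 + 8.314 * 310 * ln(40.89) / 1000
dG = -11.3358 kJ/mol

-11.3358 kJ/mol


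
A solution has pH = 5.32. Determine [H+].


[H+] = 10^(-pH)
[H+] = 10^(-5.32)
[H+] = 4.786e-06 M

4.786e-06 M


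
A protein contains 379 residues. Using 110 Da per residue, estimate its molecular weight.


MW = n_residues * 110 Da
MW = 379 * 110
MW = 41690 Da

41690 Da


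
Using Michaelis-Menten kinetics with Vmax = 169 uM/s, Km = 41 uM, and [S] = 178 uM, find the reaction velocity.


v = Vmax * [S] / (Km + [S])
v = 169 * 178 / (41 + 178)
v = 137.3607 uM/s

137.3607 uM/s


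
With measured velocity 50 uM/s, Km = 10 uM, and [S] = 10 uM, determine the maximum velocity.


Vmax = v * (Km + [S]) / [S]
Vmax = 50 * (10 + 10) / 10
Vmax = 100.0 uM/s

100.0 uM/s


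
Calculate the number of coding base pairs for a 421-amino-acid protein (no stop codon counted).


Each amino acid = 1 codon = 3 bp
bp = 421 * 3 = 1263 bp

1263 bp


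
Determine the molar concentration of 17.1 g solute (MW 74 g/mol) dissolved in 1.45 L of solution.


C = (mass / MW) / volume
C = (17.1 / 74) / 1.45
C = 0.1594 M

0.1594 M


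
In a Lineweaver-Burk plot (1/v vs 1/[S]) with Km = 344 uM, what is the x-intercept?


x-intercept = -1/Km
= -1/344
= -0.0029 1/uM

-0.0029 1/uM


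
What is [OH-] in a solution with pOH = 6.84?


[OH-] = 10^(-pOH)
[OH-] = 10^(-6.84)
[OH-] = 1.445e-07 M

1.445e-07 M


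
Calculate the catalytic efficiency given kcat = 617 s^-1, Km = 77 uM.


Catalytic efficiency = kcat / Km
= 617 / 77
= 8.013 uM^-1*s^-1

8.013 uM^-1*s^-1


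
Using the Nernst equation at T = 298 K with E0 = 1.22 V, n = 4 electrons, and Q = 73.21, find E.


E = E0 - (RT/nF) * ln(Q)
E = 1.22 - (8.314 * 298 / (4 * 96485)) * ln(73.21)
E = 1.1924 V

1.1924 V


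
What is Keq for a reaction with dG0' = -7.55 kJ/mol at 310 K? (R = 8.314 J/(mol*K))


Keq = exp(-dG0 * 1000 / (R * T))
Keq = exp(-(-7.55) * 1000 / (8.314 * 310))
Keq = 18.716

18.716


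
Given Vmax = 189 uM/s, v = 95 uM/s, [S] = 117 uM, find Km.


Km = [S] * (Vmax - v) / v
Km = 117 * (189 - 95) / 95
Km = 115.7684 uM

115.7684 uM


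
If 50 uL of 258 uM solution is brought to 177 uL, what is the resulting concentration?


C2 = C1 * V1 / V2
C2 = 258 * 50 / 177
C2 = 72.8814 uM

72.8814 uM
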